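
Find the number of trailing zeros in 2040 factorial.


floor(2040/5) = 408
floor(2040/25) = 81
floor(2040/125) = 16
floor(2040/625) = 3
Total = 508

508 trailing zeros


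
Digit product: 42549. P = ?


4 × 2 × 5 × 4 × 9 = 1440


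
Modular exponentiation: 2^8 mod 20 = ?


2^1 mod 20 = 2
2^2 mod 20 = 4
2^3 mod 20 = 8
2^4 mod 20 = 16
2^5 mod 20 = 12
2^6 mod 20 = 4
2^7 mod 20 = 8
2^8 mod 20 = 16


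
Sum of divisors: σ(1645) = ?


Divisors of 1645: 1, 5, 7, 35, 47, 235, 329, 1645
Sum = 1 + 5 + 7 + 35 + 47 + 235 + 329 + 1645 = 2304

σ(1645) = 2304


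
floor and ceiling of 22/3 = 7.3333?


22/3 = 7.3333
floor = 7
ceil = 8

floor = 7, ceil = 8


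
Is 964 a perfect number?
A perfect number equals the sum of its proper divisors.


Proper divisors of 964: 1, 2, 4, 241, 482
Sum = 1 + 2 + 4 + 241 + 482 = 730

No, 964 is not perfect (730 ≠ 964)


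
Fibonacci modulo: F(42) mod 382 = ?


F(k) mod 382 for k=1..42:
1, 1, 2, 3, 5, 8, 13, 21, 34, 55, 89, 144, 233, 377, 228, 223, 69, 292, 361, 271, 250, 139, 7, 146, 153, 299, 70, 369, 57, 44, 101, 145, 246, 9, 255, 264, 137, 19, 156, 175, 331, 124
F(42) mod 382 = 124


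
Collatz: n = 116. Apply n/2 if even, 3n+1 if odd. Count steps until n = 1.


116 → 58 → 29 → 88 → 44 → 22 → 11 → 34 → 17 → 52 → 26 → 13 → 40 → 20 → 10 → 5 → 16 → 8 → 4 → 2 → 1
Total steps = 20

20 steps


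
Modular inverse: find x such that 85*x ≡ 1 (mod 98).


Use the extended Euclidean algorithm on (98, 85); each row r = 98*s + 85*t:
r=98, s=1, t=0
r=85, s=0, t=1
q=1: r=13, s=1, t=-1   [98*(1) + 85*(-1) = 13]
q=6: r=7, s=-6, t=7   [98*(-6) + 85*(7) = 7]
q=1: r=6, s=7, t=-8   [98*(7) + 85*(-8) = 6]
q=1: r=1, s=-13, t=15   [98*(-13) + 85*(15) = 1]
q=6: r=0, s=85, t=-98   [98*(85) + 85*(-98) = 0]
GCD = 1 with t = 15, so 85*(15) ≡ 1 (mod 98)
Inverse = 15 mod 98 = 15
Check: 85 * 15 = 1275 ≡ 1 (mod 98)

85^(-1) ≡ 15 (mod 98)


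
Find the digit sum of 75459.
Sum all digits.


7 + 5 + 4 + 5 + 9 = 30


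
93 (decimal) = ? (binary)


93 (base 10) = 93 (decimal)
93 (decimal) = 1011101 (base 2)


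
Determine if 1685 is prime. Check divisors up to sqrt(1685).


1685 / 5 = 337 (exact division)
1685 is NOT prime.

No, 1685 is not prime


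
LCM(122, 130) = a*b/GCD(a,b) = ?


GCD(122, 130) = 2
LCM = 122*130/2 = 15860/2 = 7930

LCM = 7930


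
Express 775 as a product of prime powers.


775 / 5 = 155
155 / 5 = 31
31 / 31 = 1
775 = 5^2 × 31


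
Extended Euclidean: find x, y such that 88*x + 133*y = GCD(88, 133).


Tabular extended Euclidean (each row: r = 88*s + 133*t):
r=88, s=1, t=0
r=133, s=0, t=1
q=0: r=88, s=1, t=0   [88*(1) + 133*(0) = 88]
q=1: r=45, s=-1, t=1   [88*(-1) + 133*(1) = 45]
q=1: r=43, s=2, t=-1   [88*(2) + 133*(-1) = 43]
q=1: r=2, s=-3, t=2   [88*(-3) + 133*(2) = 2]
q=21: r=1, s=65, t=-43   [88*(65) + 133*(-43) = 1]
q=2: r=0, s=-133, t=88   [88*(-133) + 133*(88) = 0]
GCD = 1; from the row with r=1: x=65, y=-43
Check: 88*(65) + 133*(-43) = 5720 - 5719 = 1

GCD = 1, x = 65, y = -43


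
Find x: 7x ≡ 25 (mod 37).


GCD(7, 37) = 1, unique solution
a^(-1) mod 37 = 16
x = 16 * 25 mod 37 = 30

x ≡ 30 (mod 37)


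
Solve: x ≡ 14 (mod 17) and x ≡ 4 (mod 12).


M = 17*12 = 204
M1 = M/17 = 12, M2 = M/12 = 17
M1^(-1) mod 17 = 10, M2^(-1) mod 12 = 5
x = 14*12*10 + 4*17*5 = 2020
2020 mod 204 = 184
Check: 184 mod 17 = 14 ✓, 184 mod 12 = 4 ✓

x ≡ 184 (mod 204)


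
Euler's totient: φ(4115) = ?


4115 = 5 × 823
Prime factors: 5, 823
φ(4115) = 4115 × (1-1/5) × (1-1/823)
= 4115 × 4/5 × 822/823 = 3288

φ(4115) = 3288


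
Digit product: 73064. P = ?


7 × 3 × 0 × 6 × 4 = 0


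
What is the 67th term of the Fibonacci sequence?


Sequence: 1, 1, 2, 3, 5, 8, 13, 21, 34, 55, 89, 144, 233, 377, 610, 987, 1597, 2584, 4181, 6765, 10946, 17711, 28657, 46368, 75025, 121393, 196418, 317811, 514229, 832040, 1346269, 2178309, 3524578, 5702887, 9227465, 14930352, 24157817, 39088169, 63245986, 102334155, 165580141, 267914296, 433494437, 701408733, 1134903170, 1836311903, 2971215073, 4807526976, 7778742049, 12586269025, 20365011074, 32951280099, 53316291173, 86267571272, 139583862445, 225851433717, 365435296162, 591286729879, 956722026041, 1548008755920, 2504730781961, 4052739537881, 6557470319842, 10610209857723, 17167680177565, 27777890035288, 44945570212853
F(67) = 44945570212853


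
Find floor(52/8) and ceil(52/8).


52/8 = 6.5000
floor = 6
ceil = 7

floor = 6, ceil = 7


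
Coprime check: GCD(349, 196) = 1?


Euclidean algorithm:
349 = 1 * 196 + 153
196 = 1 * 153 + 43
153 = 3 * 43 + 24
43 = 1 * 24 + 19
24 = 1 * 19 + 5
19 = 3 * 5 + 4
5 = 1 * 4 + 1
4 = 4 * 1 + 0
GCD(349, 196) = 1

Yes, coprime (GCD = 1)


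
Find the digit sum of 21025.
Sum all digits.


2 + 1 + 0 + 2 + 5 = 10


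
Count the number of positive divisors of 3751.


3751 = 11^2 × 31^1
d(3751) = (2+1) × (1+1) = 6

6 divisors


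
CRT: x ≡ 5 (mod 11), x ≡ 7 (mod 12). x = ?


M = 11*12 = 132
M1 = M/11 = 12, M2 = M/12 = 11
M1^(-1) mod 11 = 1, M2^(-1) mod 12 = 11
x = 5*12*1 + 7*11*11 = 907
907 mod 132 = 115
Check: 115 mod 11 = 5 ✓, 115 mod 12 = 7 ✓

x ≡ 115 (mod 132)


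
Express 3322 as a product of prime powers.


3322 / 2 = 1661
1661 / 11 = 151
151 / 151 = 1
3322 = 2 × 11 × 151


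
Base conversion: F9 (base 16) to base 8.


F9 (base 16) = 249 (decimal)
249 (decimal) = 371 (base 8)


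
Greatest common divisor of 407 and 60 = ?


407 = 6 * 60 + 47
60 = 1 * 47 + 13
47 = 3 * 13 + 8
13 = 1 * 8 + 5
8 = 1 * 5 + 3
5 = 1 * 3 + 2
3 = 1 * 2 + 1
2 = 2 * 1 + 0
GCD = 1


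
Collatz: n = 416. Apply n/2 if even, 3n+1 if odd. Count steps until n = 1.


416 → 208 → 104 → 52 → 26 → 13 → 40 → 20 → 10 → 5 → 16 → 8 → 4 → 2 → 1
Total steps = 14

14 steps


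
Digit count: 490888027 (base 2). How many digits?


490888027 in base 2 = 11101010000100101101101011011
Number of digits = 29

29 digits (base 2)


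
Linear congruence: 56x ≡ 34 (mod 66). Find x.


GCD(56, 66) = 2 divides 34
Divide: 28x ≡ 17 (mod 33)
x ≡ 23 (mod 33)


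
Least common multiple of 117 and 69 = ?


GCD(117, 69) = 3
LCM = 117*69/3 = 8073/3 = 2691

LCM = 2691


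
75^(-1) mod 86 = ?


Use the extended Euclidean algorithm on (86, 75); each row r = 86*s + 75*t:
r=86, s=1, t=0
r=75, s=0, t=1
q=1: r=11, s=1, t=-1   [86*(1) + 75*(-1) = 11]
q=6: r=9, s=-6, t=7   [86*(-6) + 75*(7) = 9]
q=1: r=2, s=7, t=-8   [86*(7) + 75*(-8) = 2]
q=4: r=1, s=-34, t=39   [86*(-34) + 75*(39) = 1]
q=2: r=0, s=75, t=-86   [86*(75) + 75*(-86) = 0]
GCD = 1 with t = 39, so 75*(39) ≡ 1 (mod 86)
Inverse = 39 mod 86 = 39
Check: 75 * 39 = 2925 ≡ 1 (mod 86)

75^(-1) ≡ 39 (mod 86)


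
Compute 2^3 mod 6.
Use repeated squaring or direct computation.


2^1 mod 6 = 2
2^2 mod 6 = 4
2^3 mod 6 = 2


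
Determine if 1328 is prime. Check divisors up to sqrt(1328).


1328 / 2 = 664 (exact division)
1328 is NOT prime.

No, 1328 is not prime


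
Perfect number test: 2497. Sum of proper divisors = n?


Proper divisors of 2497: 1, 11, 227
Sum = 1 + 11 + 227 = 239

No, 2497 is not perfect (239 ≠ 2497)


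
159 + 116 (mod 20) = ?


159 + 116 = 275
275 mod 20 = 15


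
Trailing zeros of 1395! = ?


floor(1395/5) = 279
floor(1395/25) = 55
floor(1395/125) = 11
floor(1395/625) = 2
Total = 347

347 trailing zeros


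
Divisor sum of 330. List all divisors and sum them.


Divisors of 330: 1, 2, 3, 5, 6, 10, 11, 15, 22, 30, 33, 55, 66, 110, 165, 330
Sum = 1 + 2 + 3 + 5 + 6 + 10 + 11 + 15 + 22 + 30 + 33 + 55 + 66 + 110 + 165 + 330 = 864

σ(330) = 864


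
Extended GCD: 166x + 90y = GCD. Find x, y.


Tabular extended Euclidean (each row: r = 166*s + 90*t):
r=166, s=1, t=0
r=90, s=0, t=1
q=1: r=76, s=1, t=-1   [166*(1) + 90*(-1) = 76]
q=1: r=14, s=-1, t=2   [166*(-1) + 90*(2) = 14]
q=5: r=6, s=6, t=-11   [166*(6) + 90*(-11) = 6]
q=2: r=2, s=-13, t=24   [166*(-13) + 90*(24) = 2]
q=3: r=0, s=45, t=-83   [166*(45) + 90*(-83) = 0]
GCD = 2; from the row with r=2: x=-13, y=24
Check: 166*(-13) + 90*(24) = -2158 + 2160 = 2

GCD = 2, x = -13, y = 24


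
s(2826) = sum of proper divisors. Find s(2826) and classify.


Proper divisors: 1, 2, 3, 6, 9, 18, 157, 314, 471, 942, 1413
Sum = 1 + 2 + 3 + 6 + 9 + 18 + 157 + 314 + 471 + 942 + 1413 = 3336
3336 > 2826 → abundant

s(2826) = 3336 (abundant)


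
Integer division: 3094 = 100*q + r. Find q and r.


3094 = 100 * 30 + 94
Check: 3000 + 94 = 3094

q = 30, r = 94


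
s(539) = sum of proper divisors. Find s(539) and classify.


Proper divisors: 1, 7, 11, 49, 77
Sum = 1 + 7 + 11 + 49 + 77 = 145
145 < 539 → deficient

s(539) = 145 (deficient)


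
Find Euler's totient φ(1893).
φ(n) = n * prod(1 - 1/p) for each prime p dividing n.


1893 = 3 × 631
Prime factors: 3, 631
φ(1893) = 1893 × (1-1/3) × (1-1/631)
= 1893 × 2/3 × 630/631 = 1260

φ(1893) = 1260


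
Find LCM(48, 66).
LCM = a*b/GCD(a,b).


GCD(48, 66) = 6
LCM = 48*66/6 = 3168/6 = 528

LCM = 528


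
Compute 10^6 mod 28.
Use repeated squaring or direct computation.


10^1 mod 28 = 10
10^2 mod 28 = 16
10^3 mod 28 = 20
10^4 mod 28 = 4
10^5 mod 28 = 12
10^6 mod 28 = 8


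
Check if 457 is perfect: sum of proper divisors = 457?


Proper divisors of 457: 1
Sum = 1 = 1

No, 457 is not perfect (1 ≠ 457)


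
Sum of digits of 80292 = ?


8 + 0 + 2 + 9 + 2 = 21


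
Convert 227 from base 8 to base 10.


227 (base 8) = 151 (decimal)
151 (decimal) = 151 (base 10)


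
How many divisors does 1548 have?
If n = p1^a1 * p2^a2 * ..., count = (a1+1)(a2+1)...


1548 = 2^2 × 3^2 × 43^1
d(1548) = (2+1) × (2+1) × (1+1) = 18

18 divisors


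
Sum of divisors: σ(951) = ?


Divisors of 951: 1, 3, 317, 951
Sum = 1 + 3 + 317 + 951 = 1272

σ(951) = 1272


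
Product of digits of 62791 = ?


6 × 2 × 7 × 9 × 1 = 756


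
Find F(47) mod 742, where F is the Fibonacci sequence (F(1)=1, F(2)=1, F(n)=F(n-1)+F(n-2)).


F(k) mod 742 for k=1..47:
1, 1, 2, 3, 5, 8, 13, 21, 34, 55, 89, 144, 233, 377, 610, 245, 113, 358, 471, 87, 558, 645, 461, 364, 83, 447, 530, 235, 23, 258, 281, 539, 78, 617, 695, 570, 523, 351, 132, 483, 615, 356, 229, 585, 72, 657, 729
F(47) mod 742 = 729


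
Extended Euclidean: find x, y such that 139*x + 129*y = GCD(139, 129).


Tabular extended Euclidean (each row: r = 139*s + 129*t):
r=139, s=1, t=0
r=129, s=0, t=1
q=1: r=10, s=1, t=-1   [139*(1) + 129*(-1) = 10]
q=12: r=9, s=-12, t=13   [139*(-12) + 129*(13) = 9]
q=1: r=1, s=13, t=-14   [139*(13) + 129*(-14) = 1]
q=9: r=0, s=-129, t=139   [139*(-129) + 129*(139) = 0]
GCD = 1; from the row with r=1: x=13, y=-14
Check: 139*(13) + 129*(-14) = 1807 - 1806 = 1

GCD = 1, x = 13, y = -14


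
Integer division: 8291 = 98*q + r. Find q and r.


8291 = 98 * 84 + 59
Check: 8232 + 59 = 8291

q = 84, r = 59


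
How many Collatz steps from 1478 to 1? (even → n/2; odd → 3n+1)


1478 → 739 → 2218 → 1109 → 3328 → 1664 → 832 → 416 → 208 → 104 → 52 → 26 → 13 → 40 → 20 → 10 → 5 → 16 → 8 → 4 → 2 → 1
Total steps = 21

21 steps


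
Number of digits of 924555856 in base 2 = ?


924555856 in base 2 = 110111000110111001101001010000
Number of digits = 30

30 digits (base 2)


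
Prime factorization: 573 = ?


573 / 3 = 191
191 / 191 = 1
573 = 3 × 191


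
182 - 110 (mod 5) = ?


182 - 110 = 72
72 mod 5 = 2


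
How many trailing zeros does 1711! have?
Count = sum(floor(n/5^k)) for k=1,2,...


floor(1711/5) = 342
floor(1711/25) = 68
floor(1711/125) = 13
floor(1711/625) = 2
Total = 425

425 trailing zeros


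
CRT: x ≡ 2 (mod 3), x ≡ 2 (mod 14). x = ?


M = 3*14 = 42
M1 = M/3 = 14, M2 = M/14 = 3
M1^(-1) mod 3 = 2, M2^(-1) mod 14 = 5
x = 2*14*2 + 2*3*5 = 86
86 mod 42 = 2
Check: 2 mod 3 = 2 ✓, 2 mod 14 = 2 ✓

x ≡ 2 (mod 42)


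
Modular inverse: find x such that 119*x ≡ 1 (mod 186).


Use the extended Euclidean algorithm on (186, 119); each row r = 186*s + 119*t:
r=186, s=1, t=0
r=119, s=0, t=1
q=1: r=67, s=1, t=-1   [186*(1) + 119*(-1) = 67]
q=1: r=52, s=-1, t=2   [186*(-1) + 119*(2) = 52]
q=1: r=15, s=2, t=-3   [186*(2) + 119*(-3) = 15]
q=3: r=7, s=-7, t=11   [186*(-7) + 119*(11) = 7]
q=2: r=1, s=16, t=-25   [186*(16) + 119*(-25) = 1]
q=7: r=0, s=-119, t=186   [186*(-119) + 119*(186) = 0]
GCD = 1 with t = -25, so 119*(-25) ≡ 1 (mod 186)
Inverse = -25 mod 186 = 161
Check: 119 * 161 = 19159 ≡ 1 (mod 186)

119^(-1) ≡ 161 (mod 186)


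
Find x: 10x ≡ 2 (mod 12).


GCD(10, 12) = 2 divides 2
Divide: 5x ≡ 1 (mod 6)
x ≡ 5 (mod 6)


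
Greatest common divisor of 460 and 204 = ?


460 = 2 * 204 + 52
204 = 3 * 52 + 48
52 = 1 * 48 + 4
48 = 12 * 4 + 0
GCD = 4


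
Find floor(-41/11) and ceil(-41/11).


-41/11 = -3.7273
floor = -4
ceil = -3

floor = -4, ceil = -3


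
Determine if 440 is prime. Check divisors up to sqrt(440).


440 / 2 = 220 (exact division)
440 is NOT prime.

No, 440 is not prime


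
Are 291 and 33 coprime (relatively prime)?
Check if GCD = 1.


Euclidean algorithm:
291 = 8 * 33 + 27
33 = 1 * 27 + 6
27 = 4 * 6 + 3
6 = 2 * 3 + 0
GCD(291, 33) = 3

No, not coprime (GCD = 3)


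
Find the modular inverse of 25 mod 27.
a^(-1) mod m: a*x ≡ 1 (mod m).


Use the extended Euclidean algorithm on (27, 25); each row r = 27*s + 25*t:
r=27, s=1, t=0
r=25, s=0, t=1
q=1: r=2, s=1, t=-1   [27*(1) + 25*(-1) = 2]
q=12: r=1, s=-12, t=13   [27*(-12) + 25*(13) = 1]
q=2: r=0, s=25, t=-27   [27*(25) + 25*(-27) = 0]
GCD = 1 with t = 13, so 25*(13) ≡ 1 (mod 27)
Inverse = 13 mod 27 = 13
Check: 25 * 13 = 325 ≡ 1 (mod 27)

25^(-1) ≡ 13 (mod 27)


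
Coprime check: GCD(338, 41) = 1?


Euclidean algorithm:
338 = 8 * 41 + 10
41 = 4 * 10 + 1
10 = 10 * 1 + 0
GCD(338, 41) = 1

Yes, coprime (GCD = 1)


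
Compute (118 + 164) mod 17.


118 + 164 = 282
282 mod 17 = 10


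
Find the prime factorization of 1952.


1952 / 2 = 976
976 / 2 = 488
488 / 2 = 244
244 / 2 = 122
122 / 2 = 61
61 / 61 = 1
1952 = 2^5 × 61


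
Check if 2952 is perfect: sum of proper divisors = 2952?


Proper divisors of 2952: 1, 2, 3, 4, 6, 8, 9, 12, 18, 24, 36, 41, 72, 82, 123, 164, 246, 328, 369, 492, 738, 984, 1476
Sum = 1 + 2 + 3 + 4 + 6 + 8 + 9 + 12 + 18 + 24 + 36 + 41 + 72 + 82 + 123 + 164 + 246 + 328 + 369 + 492 + 738 + 984 + 1476 = 5238

No, 2952 is not perfect (5238 ≠ 2952)


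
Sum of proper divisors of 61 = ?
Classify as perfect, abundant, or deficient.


Proper divisors: 1
Sum = 1 = 1
1 < 61 → deficient

s(61) = 1 (deficient)


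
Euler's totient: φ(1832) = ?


1832 = 2^3 × 229
Prime factors: 2, 229
φ(1832) = 1832 × (1-1/2) × (1-1/229)
= 1832 × 1/2 × 228/229 = 912

φ(1832) = 912


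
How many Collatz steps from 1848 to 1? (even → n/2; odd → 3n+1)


1848 → 924 → 462 → 231 → 694 → 347 → 1042 → 521 → 1564 → 782 → 391 → 1174 → 587 → 1762 → 881 → 2644 → 1322 → 661 → 1984 → 992 → 496 → 248 → 124 → 62 → 31 → 94 → 47 → 142 → 71 → 214 → 107 → 322 → 161 → 484 → 242 → 121 → 364 → 182 → 91 → 274 → 137 → 412 → 206 → 103 → 310 → 155 → 466 → 233 → 700 → 350 → 175 → 526 → 263 → 790 → 395 → 1186 → 593 → 1780 → 890 → 445 → 1336 → 668 → 334 → 167 → 502 → 251 → 754 → 377 → 1132 → 566 → 283 → 850 → 425 → 1276 → 638 → 319 → 958 → 479 → 1438 → 719 → 2158 → 1079 → 3238 → 1619 → 4858 → 2429 → 7288 → 3644 → 1822 → 911 → 2734 → 1367 → 4102 → 2051 → 6154 → 3077 → 9232 → 4616 → 2308 → 1154 → 577 → 1732 → 866 → 433 → 1300 → 650 → 325 → 976 → 488 → 244 → 122 → 61 → 184 → 92 → 46 → 23 → 70 → 35 → 106 → 53 → 160 → 80 → 40 → 20 → 10 → 5 → 16 → 8 → 4 → 2 → 1
Total steps = 130

130 steps


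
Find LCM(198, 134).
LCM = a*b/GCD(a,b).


GCD(198, 134) = 2
LCM = 198*134/2 = 26532/2 = 13266

LCM = 13266


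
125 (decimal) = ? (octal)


125 (base 10) = 125 (decimal)
125 (decimal) = 175 (base 8)


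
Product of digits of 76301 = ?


7 × 6 × 3 × 0 × 1 = 0


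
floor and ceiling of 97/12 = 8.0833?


97/12 = 8.0833
floor = 8
ceil = 9

floor = 8, ceil = 9


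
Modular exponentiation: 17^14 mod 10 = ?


17^1 mod 10 = 7
17^2 mod 10 = 9
17^3 mod 10 = 3
17^4 mod 10 = 1
17^5 mod 10 = 7
17^6 mod 10 = 9
17^7 mod 10 = 3
17^8 mod 10 = 1
17^9 mod 10 = 7
17^10 mod 10 = 9
17^11 mod 10 = 3
17^12 mod 10 = 1
17^13 mod 10 = 7
17^14 mod 10 = 9


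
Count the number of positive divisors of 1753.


1753 = 1753^1
d(1753) = (1+1) = 2

2 divisors


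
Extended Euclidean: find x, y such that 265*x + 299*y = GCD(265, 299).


Tabular extended Euclidean (each row: r = 265*s + 299*t):
r=265, s=1, t=0
r=299, s=0, t=1
q=0: r=265, s=1, t=0   [265*(1) + 299*(0) = 265]
q=1: r=34, s=-1, t=1   [265*(-1) + 299*(1) = 34]
q=7: r=27, s=8, t=-7   [265*(8) + 299*(-7) = 27]
q=1: r=7, s=-9, t=8   [265*(-9) + 299*(8) = 7]
q=3: r=6, s=35, t=-31   [265*(35) + 299*(-31) = 6]
q=1: r=1, s=-44, t=39   [265*(-44) + 299*(39) = 1]
q=6: r=0, s=299, t=-265   [265*(299) + 299*(-265) = 0]
GCD = 1; from the row with r=1: x=-44, y=39
Check: 265*(-44) + 299*(39) = -11660 + 11661 = 1

GCD = 1, x = -44, y = 39


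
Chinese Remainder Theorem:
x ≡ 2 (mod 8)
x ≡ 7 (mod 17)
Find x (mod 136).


M = 8*17 = 136
M1 = M/8 = 17, M2 = M/17 = 8
M1^(-1) mod 8 = 1, M2^(-1) mod 17 = 15
x = 2*17*1 + 7*8*15 = 874
874 mod 136 = 58
Check: 58 mod 8 = 2 ✓, 58 mod 17 = 7 ✓

x ≡ 58 (mod 136)


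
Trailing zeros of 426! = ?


floor(426/5) = 85
floor(426/25) = 17
floor(426/125) = 3
Total = 105

105 trailing zeros


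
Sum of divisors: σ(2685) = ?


Divisors of 2685: 1, 3, 5, 15, 179, 537, 895, 2685
Sum = 1 + 3 + 5 + 15 + 179 + 537 + 895 + 2685 = 4320

σ(2685) = 4320


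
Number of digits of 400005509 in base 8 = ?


400005509 in base 8 = 2765714605
Number of digits = 10

10 digits (base 8)


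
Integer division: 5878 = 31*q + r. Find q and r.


5878 = 31 * 189 + 19
Check: 5859 + 19 = 5878

q = 189, r = 19


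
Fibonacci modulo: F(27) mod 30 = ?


F(k) mod 30 for k=1..27:
1, 1, 2, 3, 5, 8, 13, 21, 4, 25, 29, 24, 23, 17, 10, 27, 7, 4, 11, 15, 26, 11, 7, 18, 25, 13, 8
F(27) mod 30 = 8


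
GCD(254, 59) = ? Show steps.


254 = 4 * 59 + 18
59 = 3 * 18 + 5
18 = 3 * 5 + 3
5 = 1 * 3 + 2
3 = 1 * 2 + 1
2 = 2 * 1 + 0
GCD = 1


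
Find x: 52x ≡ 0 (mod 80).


GCD(52, 80) = 4 divides 0
Divide: 13x ≡ 0 (mod 20)
x ≡ 0 (mod 20)


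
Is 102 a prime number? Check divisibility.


102 / 2 = 51 (exact division)
102 is NOT prime.

No, 102 is not prime


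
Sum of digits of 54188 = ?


5 + 4 + 1 + 8 + 8 = 26


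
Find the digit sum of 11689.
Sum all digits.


1 + 1 + 6 + 8 + 9 = 25


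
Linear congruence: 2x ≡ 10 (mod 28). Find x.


GCD(2, 28) = 2 divides 10
Divide: 1x ≡ 5 (mod 14)
x ≡ 5 (mod 14)


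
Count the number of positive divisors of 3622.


3622 = 2^1 × 1811^1
d(3622) = (1+1) × (1+1) = 4

4 divisors


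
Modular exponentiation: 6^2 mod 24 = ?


6^1 mod 24 = 6
6^2 mod 24 = 12


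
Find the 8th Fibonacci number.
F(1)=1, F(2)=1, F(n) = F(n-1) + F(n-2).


Sequence: 1, 1, 2, 3, 5, 8, 13, 21
F(8) = 21


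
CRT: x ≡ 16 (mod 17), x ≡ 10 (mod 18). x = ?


M = 17*18 = 306
M1 = M/17 = 18, M2 = M/18 = 17
M1^(-1) mod 17 = 1, M2^(-1) mod 18 = 17
x = 16*18*1 + 10*17*17 = 3178
3178 mod 306 = 118
Check: 118 mod 17 = 16 ✓, 118 mod 18 = 10 ✓

x ≡ 118 (mod 306)


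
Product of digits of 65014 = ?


6 × 5 × 0 × 1 × 4 = 0


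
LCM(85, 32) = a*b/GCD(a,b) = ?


GCD(85, 32) = 1
LCM = 85*32/1 = 2720/1 = 2720

LCM = 2720


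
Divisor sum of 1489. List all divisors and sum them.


Divisors of 1489: 1, 1489
Sum = 1 + 1489 = 1490

σ(1489) = 1490


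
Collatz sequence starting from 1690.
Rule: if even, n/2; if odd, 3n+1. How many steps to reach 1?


1690 → 845 → 2536 → 1268 → 634 → 317 → 952 → 476 → 238 → 119 → 358 → 179 → 538 → 269 → 808 → 404 → 202 → 101 → 304 → 152 → 76 → 38 → 19 → 58 → 29 → 88 → 44 → 22 → 11 → 34 → 17 → 52 → 26 → 13 → 40 → 20 → 10 → 5 → 16 → 8 → 4 → 2 → 1
Total steps = 42

42 steps


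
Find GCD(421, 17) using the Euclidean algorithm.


421 = 24 * 17 + 13
17 = 1 * 13 + 4
13 = 3 * 4 + 1
4 = 4 * 1 + 0
GCD = 1


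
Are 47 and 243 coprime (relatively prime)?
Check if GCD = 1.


Euclidean algorithm:
243 = 5 * 47 + 8
47 = 5 * 8 + 7
8 = 1 * 7 + 1
7 = 7 * 1 + 0
GCD(47, 243) = 1

Yes, coprime (GCD = 1)


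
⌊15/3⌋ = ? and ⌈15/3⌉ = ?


15/3 = 5.0000
floor = 5
ceil = 5

floor = 5, ceil = 5


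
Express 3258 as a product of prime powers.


3258 / 2 = 1629
1629 / 3 = 543
543 / 3 = 181
181 / 181 = 1
3258 = 2 × 3^2 × 181


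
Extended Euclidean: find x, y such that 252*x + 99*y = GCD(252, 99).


Tabular extended Euclidean (each row: r = 252*s + 99*t):
r=252, s=1, t=0
r=99, s=0, t=1
q=2: r=54, s=1, t=-2   [252*(1) + 99*(-2) = 54]
q=1: r=45, s=-1, t=3   [252*(-1) + 99*(3) = 45]
q=1: r=9, s=2, t=-5   [252*(2) + 99*(-5) = 9]
q=5: r=0, s=-11, t=28   [252*(-11) + 99*(28) = 0]
GCD = 9; from the row with r=9: x=2, y=-5
Check: 252*(2) + 99*(-5) = 504 - 495 = 9

GCD = 9, x = 2, y = -5


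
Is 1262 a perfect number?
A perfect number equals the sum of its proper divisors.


Proper divisors of 1262: 1, 2, 631
Sum = 1 + 2 + 631 = 634

No, 1262 is not perfect (634 ≠ 1262)


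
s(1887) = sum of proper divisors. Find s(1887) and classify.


Proper divisors: 1, 3, 17, 37, 51, 111, 629
Sum = 1 + 3 + 17 + 37 + 51 + 111 + 629 = 849
849 < 1887 → deficient

s(1887) = 849 (deficient)


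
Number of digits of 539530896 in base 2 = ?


539530896 in base 2 = 100000001010001001011010010000
Number of digits = 30

30 digits (base 2)


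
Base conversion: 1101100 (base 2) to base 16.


1101100 (base 2) = 108 (decimal)
108 (decimal) = 6C (base 16)


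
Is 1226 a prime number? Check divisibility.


1226 / 2 = 613 (exact division)
1226 is NOT prime.

No, 1226 is not prime


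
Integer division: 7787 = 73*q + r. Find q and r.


7787 = 73 * 106 + 49
Check: 7738 + 49 = 7787

q = 106, r = 49


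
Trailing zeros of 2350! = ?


floor(2350/5) = 470
floor(2350/25) = 94
floor(2350/125) = 18
floor(2350/625) = 3
Total = 585

585 trailing zeros


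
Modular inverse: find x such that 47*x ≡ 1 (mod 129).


Use the extended Euclidean algorithm on (129, 47); each row r = 129*s + 47*t:
r=129, s=1, t=0
r=47, s=0, t=1
q=2: r=35, s=1, t=-2   [129*(1) + 47*(-2) = 35]
q=1: r=12, s=-1, t=3   [129*(-1) + 47*(3) = 12]
q=2: r=11, s=3, t=-8   [129*(3) + 47*(-8) = 11]
q=1: r=1, s=-4, t=11   [129*(-4) + 47*(11) = 1]
q=11: r=0, s=47, t=-129   [129*(47) + 47*(-129) = 0]
GCD = 1 with t = 11, so 47*(11) ≡ 1 (mod 129)
Inverse = 11 mod 129 = 11
Check: 47 * 11 = 517 ≡ 1 (mod 129)

47^(-1) ≡ 11 (mod 129)


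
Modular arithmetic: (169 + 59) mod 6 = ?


169 + 59 = 228
228 mod 6 = 0


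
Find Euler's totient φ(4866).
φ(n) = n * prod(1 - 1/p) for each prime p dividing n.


4866 = 2 × 3 × 811
Prime factors: 2, 3, 811
φ(4866) = 4866 × (1-1/2) × (1-1/3) × (1-1/811)
= 4866 × 1/2 × 2/3 × 810/811 = 1620

φ(4866) = 1620


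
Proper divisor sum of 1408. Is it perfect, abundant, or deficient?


Proper divisors: 1, 2, 4, 8, 11, 16, 22, 32, 44, 64, 88, 128, 176, 352, 704
Sum = 1 + 2 + 4 + 8 + 11 + 16 + 22 + 32 + 44 + 64 + 88 + 128 + 176 + 352 + 704 = 1652
1652 > 1408 → abundant

s(1408) = 1652 (abundant)


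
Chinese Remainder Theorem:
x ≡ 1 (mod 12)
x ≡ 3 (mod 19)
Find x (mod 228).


M = 12*19 = 228
M1 = M/12 = 19, M2 = M/19 = 12
M1^(-1) mod 12 = 7, M2^(-1) mod 19 = 8
x = 1*19*7 + 3*12*8 = 421
421 mod 228 = 193
Check: 193 mod 12 = 1 ✓, 193 mod 19 = 3 ✓

x ≡ 193 (mod 228)


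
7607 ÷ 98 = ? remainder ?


7607 = 98 * 77 + 61
Check: 7546 + 61 = 7607

q = 77, r = 61


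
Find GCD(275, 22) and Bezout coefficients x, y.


Tabular extended Euclidean (each row: r = 275*s + 22*t):
r=275, s=1, t=0
r=22, s=0, t=1
q=12: r=11, s=1, t=-12   [275*(1) + 22*(-12) = 11]
q=2: r=0, s=-2, t=25   [275*(-2) + 22*(25) = 0]
GCD = 11; from the row with r=11: x=1, y=-12
Check: 275*(1) + 22*(-12) = 275 - 264 = 11

GCD = 11, x = 1, y = -12


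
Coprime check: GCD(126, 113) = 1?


Euclidean algorithm:
126 = 1 * 113 + 13
113 = 8 * 13 + 9
13 = 1 * 9 + 4
9 = 2 * 4 + 1
4 = 4 * 1 + 0
GCD(126, 113) = 1

Yes, coprime (GCD = 1)


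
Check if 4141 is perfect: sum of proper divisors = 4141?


Proper divisors of 4141: 1, 41, 101
Sum = 1 + 41 + 101 = 143

No, 4141 is not perfect (143 ≠ 4141)


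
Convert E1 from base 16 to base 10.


E1 (base 16) = 225 (decimal)
225 (decimal) = 225 (base 10)


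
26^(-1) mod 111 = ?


Use the extended Euclidean algorithm on (111, 26); each row r = 111*s + 26*t:
r=111, s=1, t=0
r=26, s=0, t=1
q=4: r=7, s=1, t=-4   [111*(1) + 26*(-4) = 7]
q=3: r=5, s=-3, t=13   [111*(-3) + 26*(13) = 5]
q=1: r=2, s=4, t=-17   [111*(4) + 26*(-17) = 2]
q=2: r=1, s=-11, t=47   [111*(-11) + 26*(47) = 1]
q=2: r=0, s=26, t=-111   [111*(26) + 26*(-111) = 0]
GCD = 1 with t = 47, so 26*(47) ≡ 1 (mod 111)
Inverse = 47 mod 111 = 47
Check: 26 * 47 = 1222 ≡ 1 (mod 111)

26^(-1) ≡ 47 (mod 111)


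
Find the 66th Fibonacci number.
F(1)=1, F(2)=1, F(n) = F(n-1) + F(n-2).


Sequence: 1, 1, 2, 3, 5, 8, 13, 21, 34, 55, 89, 144, 233, 377, 610, 987, 1597, 2584, 4181, 6765, 10946, 17711, 28657, 46368, 75025, 121393, 196418, 317811, 514229, 832040, 1346269, 2178309, 3524578, 5702887, 9227465, 14930352, 24157817, 39088169, 63245986, 102334155, 165580141, 267914296, 433494437, 701408733, 1134903170, 1836311903, 2971215073, 4807526976, 7778742049, 12586269025, 20365011074, 32951280099, 53316291173, 86267571272, 139583862445, 225851433717, 365435296162, 591286729879, 956722026041, 1548008755920, 2504730781961, 4052739537881, 6557470319842, 10610209857723, 17167680177565, 27777890035288
F(66) = 27777890035288


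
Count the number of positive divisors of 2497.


2497 = 11^1 × 227^1
d(2497) = (1+1) × (1+1) = 4

4 divisors


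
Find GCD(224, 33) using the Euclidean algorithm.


224 = 6 * 33 + 26
33 = 1 * 26 + 7
26 = 3 * 7 + 5
7 = 1 * 5 + 2
5 = 2 * 2 + 1
2 = 2 * 1 + 0
GCD = 1


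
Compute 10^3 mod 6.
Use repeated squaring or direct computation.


10^1 mod 6 = 4
10^2 mod 6 = 4
10^3 mod 6 = 4


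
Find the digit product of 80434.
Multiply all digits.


8 × 0 × 4 × 3 × 4 = 0


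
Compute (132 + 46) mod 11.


132 + 46 = 178
178 mod 11 = 2


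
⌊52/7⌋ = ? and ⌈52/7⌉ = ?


52/7 = 7.4286
floor = 7
ceil = 8

floor = 7, ceil = 8


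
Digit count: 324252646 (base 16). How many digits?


324252646 in base 16 = 1353B3E6
Number of digits = 8

8 digits (base 16)


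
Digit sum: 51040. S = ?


5 + 1 + 0 + 4 + 0 = 10


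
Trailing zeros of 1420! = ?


floor(1420/5) = 284
floor(1420/25) = 56
floor(1420/125) = 11
floor(1420/625) = 2
Total = 353

353 trailing zeros


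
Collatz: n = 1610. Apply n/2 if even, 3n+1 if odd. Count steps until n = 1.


1610 → 805 → 2416 → 1208 → 604 → 302 → 151 → 454 → 227 → 682 → 341 → 1024 → 512 → 256 → 128 → 64 → 32 → 16 → 8 → 4 → 2 → 1
Total steps = 21

21 steps


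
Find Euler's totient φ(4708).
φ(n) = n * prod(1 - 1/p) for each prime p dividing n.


4708 = 2^2 × 11 × 107
Prime factors: 2, 11, 107
φ(4708) = 4708 × (1-1/2) × (1-1/11) × (1-1/107)
= 4708 × 1/2 × 10/11 × 106/107 = 2120

φ(4708) = 2120


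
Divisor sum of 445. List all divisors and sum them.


Divisors of 445: 1, 5, 89, 445
Sum = 1 + 5 + 89 + 445 = 540

σ(445) = 540


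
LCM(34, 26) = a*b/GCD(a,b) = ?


GCD(34, 26) = 2
LCM = 34*26/2 = 884/2 = 442

LCM = 442


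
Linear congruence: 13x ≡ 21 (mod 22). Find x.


GCD(13, 22) = 1, unique solution
a^(-1) mod 22 = 17
x = 17 * 21 mod 22 = 5

x ≡ 5 (mod 22)


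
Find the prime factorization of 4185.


4185 / 3 = 1395
1395 / 3 = 465
465 / 3 = 155
155 / 5 = 31
31 / 31 = 1
4185 = 3^3 × 5 × 31


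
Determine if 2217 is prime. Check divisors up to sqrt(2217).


2217 / 3 = 739 (exact division)
2217 is NOT prime.

No, 2217 is not prime


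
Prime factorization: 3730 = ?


3730 / 2 = 1865
1865 / 5 = 373
373 / 373 = 1
3730 = 2 × 5 × 373


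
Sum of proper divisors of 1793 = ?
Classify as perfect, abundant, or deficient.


Proper divisors: 1, 11, 163
Sum = 1 + 11 + 163 = 175
175 < 1793 → deficient

s(1793) = 175 (deficient)


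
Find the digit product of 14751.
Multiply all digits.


1 × 4 × 7 × 5 × 1 = 140


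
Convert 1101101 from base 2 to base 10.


1101101 (base 2) = 109 (decimal)
109 (decimal) = 109 (base 10)


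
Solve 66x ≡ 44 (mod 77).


GCD(66, 77) = 11 divides 44
Divide: 6x ≡ 4 (mod 7)
x ≡ 3 (mod 7)


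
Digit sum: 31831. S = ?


3 + 1 + 8 + 3 + 1 = 16


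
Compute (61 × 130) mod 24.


61 × 130 = 7930
7930 mod 24 = 10


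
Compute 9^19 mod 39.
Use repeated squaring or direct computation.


9^1 mod 39 = 9
9^2 mod 39 = 3
9^3 mod 39 = 27
9^4 mod 39 = 9
9^5 mod 39 = 3
9^6 mod 39 = 27
9^7 mod 39 = 9
9^8 mod 39 = 3
9^9 mod 39 = 27
9^10 mod 39 = 9
9^11 mod 39 = 3
9^12 mod 39 = 27
9^13 mod 39 = 9
9^14 mod 39 = 3
9^15 mod 39 = 27
9^16 mod 39 = 9
9^17 mod 39 = 3
9^18 mod 39 = 27
9^19 mod 39 = 9


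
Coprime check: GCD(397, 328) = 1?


Euclidean algorithm:
397 = 1 * 328 + 69
328 = 4 * 69 + 52
69 = 1 * 52 + 17
52 = 3 * 17 + 1
17 = 17 * 1 + 0
GCD(397, 328) = 1

Yes, coprime (GCD = 1)


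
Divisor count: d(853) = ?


853 = 853^1
d(853) = (1+1) = 2

2 divisors


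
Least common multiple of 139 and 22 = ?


GCD(139, 22) = 1
LCM = 139*22/1 = 3058/1 = 3058

LCM = 3058


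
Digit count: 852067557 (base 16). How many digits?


852067557 in base 16 = 32C984E5
Number of digits = 8

8 digits (base 16)


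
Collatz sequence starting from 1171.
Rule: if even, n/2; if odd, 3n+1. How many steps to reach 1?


1171 → 3514 → 1757 → 5272 → 2636 → 1318 → 659 → 1978 → 989 → 2968 → 1484 → 742 → 371 → 1114 → 557 → 1672 → 836 → 418 → 209 → 628 → 314 → 157 → 472 → 236 → 118 → 59 → 178 → 89 → 268 → 134 → 67 → 202 → 101 → 304 → 152 → 76 → 38 → 19 → 58 → 29 → 88 → 44 → 22 → 11 → 34 → 17 → 52 → 26 → 13 → 40 → 20 → 10 → 5 → 16 → 8 → 4 → 2 → 1
Total steps = 57

57 steps


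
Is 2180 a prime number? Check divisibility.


2180 / 2 = 1090 (exact division)
2180 is NOT prime.

No, 2180 is not prime


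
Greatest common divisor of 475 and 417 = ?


475 = 1 * 417 + 58
417 = 7 * 58 + 11
58 = 5 * 11 + 3
11 = 3 * 3 + 2
3 = 1 * 2 + 1
2 = 2 * 1 + 0
GCD = 1


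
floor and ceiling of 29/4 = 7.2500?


29/4 = 7.2500
floor = 7
ceil = 8

floor = 7, ceil = 8


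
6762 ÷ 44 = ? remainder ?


6762 = 44 * 153 + 30
Check: 6732 + 30 = 6762

q = 153, r = 30


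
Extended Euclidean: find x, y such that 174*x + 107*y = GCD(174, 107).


Tabular extended Euclidean (each row: r = 174*s + 107*t):
r=174, s=1, t=0
r=107, s=0, t=1
q=1: r=67, s=1, t=-1   [174*(1) + 107*(-1) = 67]
q=1: r=40, s=-1, t=2   [174*(-1) + 107*(2) = 40]
q=1: r=27, s=2, t=-3   [174*(2) + 107*(-3) = 27]
q=1: r=13, s=-3, t=5   [174*(-3) + 107*(5) = 13]
q=2: r=1, s=8, t=-13   [174*(8) + 107*(-13) = 1]
q=13: r=0, s=-107, t=174   [174*(-107) + 107*(174) = 0]
GCD = 1; from the row with r=1: x=8, y=-13
Check: 174*(8) + 107*(-13) = 1392 - 1391 = 1

GCD = 1, x = 8, y = -13


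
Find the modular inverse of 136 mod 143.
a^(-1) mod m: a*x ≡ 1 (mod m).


Use the extended Euclidean algorithm on (143, 136); each row r = 143*s + 136*t:
r=143, s=1, t=0
r=136, s=0, t=1
q=1: r=7, s=1, t=-1   [143*(1) + 136*(-1) = 7]
q=19: r=3, s=-19, t=20   [143*(-19) + 136*(20) = 3]
q=2: r=1, s=39, t=-41   [143*(39) + 136*(-41) = 1]
q=3: r=0, s=-136, t=143   [143*(-136) + 136*(143) = 0]
GCD = 1 with t = -41, so 136*(-41) ≡ 1 (mod 143)
Inverse = -41 mod 143 = 102
Check: 136 * 102 = 13872 ≡ 1 (mod 143)

136^(-1) ≡ 102 (mod 143)


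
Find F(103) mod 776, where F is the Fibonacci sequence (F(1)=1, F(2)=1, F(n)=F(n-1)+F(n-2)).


F(k) mod 776 for k=1..103:
1, 1, 2, 3, 5, 8, 13, 21, 34, 55, 89, 144, 233, 377, 610, 211, 45, 256, 301, 557, 82, 639, 721, 584, 529, 337, 90, 427, 517, 168, 685, 77, 762, 63, 49, 112, 161, 273, 434, 707, 365, 296, 661, 181, 66, 247, 313, 560, 97, 657, 754, 635, 613, 472, 309, 5, 314, 319, 633, 176, 33, 209, 242, 451, 693, 368, 285, 653, 162, 39, 201, 240, 441, 681, 346, 251, 597, 72, 669, 741, 634, 599, 457, 280, 737, 241, 202, 443, 645, 312, 181, 493, 674, 391, 289, 680, 193, 97, 290, 387, 677, 288, 189
F(103) mod 776 = 189


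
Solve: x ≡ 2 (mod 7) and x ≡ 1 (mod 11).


M = 7*11 = 77
M1 = M/7 = 11, M2 = M/11 = 7
M1^(-1) mod 7 = 2, M2^(-1) mod 11 = 8
x = 2*11*2 + 1*7*8 = 100
100 mod 77 = 23
Check: 23 mod 7 = 2 ✓, 23 mod 11 = 1 ✓

x ≡ 23 (mod 77)


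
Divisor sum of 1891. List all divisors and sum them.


Divisors of 1891: 1, 31, 61, 1891
Sum = 1 + 31 + 61 + 1891 = 1984

σ(1891) = 1984


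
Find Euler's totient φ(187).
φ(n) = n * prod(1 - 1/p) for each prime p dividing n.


187 = 11 × 17
Prime factors: 11, 17
φ(187) = 187 × (1-1/11) × (1-1/17)
= 187 × 10/11 × 16/17 = 160

φ(187) = 160


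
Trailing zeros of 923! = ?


floor(923/5) = 184
floor(923/25) = 36
floor(923/125) = 7
floor(923/625) = 1
Total = 228

228 trailing zeros


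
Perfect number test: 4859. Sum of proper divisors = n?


Proper divisors of 4859: 1, 43, 113
Sum = 1 + 43 + 113 = 157

No, 4859 is not perfect (157 ≠ 4859)


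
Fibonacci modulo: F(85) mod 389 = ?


F(k) mod 389 for k=1..85:
1, 1, 2, 3, 5, 8, 13, 21, 34, 55, 89, 144, 233, 377, 221, 209, 41, 250, 291, 152, 54, 206, 260, 77, 337, 25, 362, 387, 360, 358, 329, 298, 238, 147, 385, 143, 139, 282, 32, 314, 346, 271, 228, 110, 338, 59, 8, 67, 75, 142, 217, 359, 187, 157, 344, 112, 67, 179, 246, 36, 282, 318, 211, 140, 351, 102, 64, 166, 230, 7, 237, 244, 92, 336, 39, 375, 25, 11, 36, 47, 83, 130, 213, 343, 167
F(85) mod 389 = 167


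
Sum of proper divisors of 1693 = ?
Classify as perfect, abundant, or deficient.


Proper divisors: 1
Sum = 1 = 1
1 < 1693 → deficient

s(1693) = 1 (deficient)


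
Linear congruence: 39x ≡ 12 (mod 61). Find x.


GCD(39, 61) = 1, unique solution
a^(-1) mod 61 = 36
x = 36 * 12 mod 61 = 5

x ≡ 5 (mod 61)


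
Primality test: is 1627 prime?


Check divisors up to sqrt(1627) = 40.3361
No divisors found.
1627 is prime.

Yes, 1627 is prime


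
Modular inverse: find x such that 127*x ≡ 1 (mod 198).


Use the extended Euclidean algorithm on (198, 127); each row r = 198*s + 127*t:
r=198, s=1, t=0
r=127, s=0, t=1
q=1: r=71, s=1, t=-1   [198*(1) + 127*(-1) = 71]
q=1: r=56, s=-1, t=2   [198*(-1) + 127*(2) = 56]
q=1: r=15, s=2, t=-3   [198*(2) + 127*(-3) = 15]
q=3: r=11, s=-7, t=11   [198*(-7) + 127*(11) = 11]
q=1: r=4, s=9, t=-14   [198*(9) + 127*(-14) = 4]
q=2: r=3, s=-25, t=39   [198*(-25) + 127*(39) = 3]
q=1: r=1, s=34, t=-53   [198*(34) + 127*(-53) = 1]
q=3: r=0, s=-127, t=198   [198*(-127) + 127*(198) = 0]
GCD = 1 with t = -53, so 127*(-53) ≡ 1 (mod 198)
Inverse = -53 mod 198 = 145
Check: 127 * 145 = 18415 ≡ 1 (mod 198)

127^(-1) ≡ 145 (mod 198)


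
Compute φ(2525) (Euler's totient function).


2525 = 5^2 × 101
Prime factors: 5, 101
φ(2525) = 2525 × (1-1/5) × (1-1/101)
= 2525 × 4/5 × 100/101 = 2000

φ(2525) = 2000


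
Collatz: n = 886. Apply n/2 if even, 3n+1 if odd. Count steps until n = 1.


886 → 443 → 1330 → 665 → 1996 → 998 → 499 → 1498 → 749 → 2248 → 1124 → 562 → 281 → 844 → 422 → 211 → 634 → 317 → 952 → 476 → 238 → 119 → 358 → 179 → 538 → 269 → 808 → 404 → 202 → 101 → 304 → 152 → 76 → 38 → 19 → 58 → 29 → 88 → 44 → 22 → 11 → 34 → 17 → 52 → 26 → 13 → 40 → 20 → 10 → 5 → 16 → 8 → 4 → 2 → 1
Total steps = 54

54 steps


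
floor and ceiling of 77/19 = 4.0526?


77/19 = 4.0526
floor = 4
ceil = 5

floor = 4, ceil = 5


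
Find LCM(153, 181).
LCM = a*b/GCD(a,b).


GCD(153, 181) = 1
LCM = 153*181/1 = 27693/1 = 27693

LCM = 27693


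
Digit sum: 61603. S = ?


6 + 1 + 6 + 0 + 3 = 16


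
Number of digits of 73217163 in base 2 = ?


73217163 in base 2 = 100010111010011010010001011
Number of digits = 27

27 digits (base 2)


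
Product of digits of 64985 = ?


6 × 4 × 9 × 8 × 5 = 8640


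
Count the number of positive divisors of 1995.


1995 = 3^1 × 5^1 × 7^1 × 19^1
d(1995) = (1+1) × (1+1) × (1+1) × (1+1) = 16

16 divisors


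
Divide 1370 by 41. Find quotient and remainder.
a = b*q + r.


1370 = 41 * 33 + 17
Check: 1353 + 17 = 1370

q = 33, r = 17


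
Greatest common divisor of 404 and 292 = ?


404 = 1 * 292 + 112
292 = 2 * 112 + 68
112 = 1 * 68 + 44
68 = 1 * 44 + 24
44 = 1 * 24 + 20
24 = 1 * 20 + 4
20 = 5 * 4 + 0
GCD = 4


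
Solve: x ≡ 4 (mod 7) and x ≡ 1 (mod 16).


M = 7*16 = 112
M1 = M/7 = 16, M2 = M/16 = 7
M1^(-1) mod 7 = 4, M2^(-1) mod 16 = 7
x = 4*16*4 + 1*7*7 = 305
305 mod 112 = 81
Check: 81 mod 7 = 4 ✓, 81 mod 16 = 1 ✓

x ≡ 81 (mod 112)


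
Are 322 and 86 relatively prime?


Euclidean algorithm:
322 = 3 * 86 + 64
86 = 1 * 64 + 22
64 = 2 * 22 + 20
22 = 1 * 20 + 2
20 = 10 * 2 + 0
GCD(322, 86) = 2

No, not coprime (GCD = 2)


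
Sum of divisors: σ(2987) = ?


Divisors of 2987: 1, 29, 103, 2987
Sum = 1 + 29 + 103 + 2987 = 3120

σ(2987) = 3120


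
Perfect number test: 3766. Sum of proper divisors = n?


Proper divisors of 3766: 1, 2, 7, 14, 269, 538, 1883
Sum = 1 + 2 + 7 + 14 + 269 + 538 + 1883 = 2714

No, 3766 is not perfect (2714 ≠ 3766)


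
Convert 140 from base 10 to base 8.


140 (base 10) = 140 (decimal)
140 (decimal) = 214 (base 8)


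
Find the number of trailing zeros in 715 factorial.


floor(715/5) = 143
floor(715/25) = 28
floor(715/125) = 5
floor(715/625) = 1
Total = 177

177 trailing zeros


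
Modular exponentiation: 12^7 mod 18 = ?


12^1 mod 18 = 12
12^2 mod 18 = 0
12^3 mod 18 = 0
12^4 mod 18 = 0
12^5 mod 18 = 0
12^6 mod 18 = 0
12^7 mod 18 = 0


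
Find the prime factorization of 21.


21 / 3 = 7
7 / 7 = 1
21 = 3 × 7


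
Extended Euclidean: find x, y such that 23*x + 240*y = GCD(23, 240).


Tabular extended Euclidean (each row: r = 23*s + 240*t):
r=23, s=1, t=0
r=240, s=0, t=1
q=0: r=23, s=1, t=0   [23*(1) + 240*(0) = 23]
q=10: r=10, s=-10, t=1   [23*(-10) + 240*(1) = 10]
q=2: r=3, s=21, t=-2   [23*(21) + 240*(-2) = 3]
q=3: r=1, s=-73, t=7   [23*(-73) + 240*(7) = 1]
q=3: r=0, s=240, t=-23   [23*(240) + 240*(-23) = 0]
GCD = 1; from the row with r=1: x=-73, y=7
Check: 23*(-73) + 240*(7) = -1679 + 1680 = 1

GCD = 1, x = -73, y = 7


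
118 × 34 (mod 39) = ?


118 × 34 = 4012
4012 mod 39 = 34


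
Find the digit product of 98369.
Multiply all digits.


9 × 8 × 3 × 6 × 9 = 11664


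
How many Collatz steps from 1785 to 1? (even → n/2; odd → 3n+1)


1785 → 5356 → 2678 → 1339 → 4018 → 2009 → 6028 → 3014 → 1507 → 4522 → 2261 → 6784 → 3392 → 1696 → 848 → 424 → 212 → 106 → 53 → 160 → 80 → 40 → 20 → 10 → 5 → 16 → 8 → 4 → 2 → 1
Total steps = 29

29 steps
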